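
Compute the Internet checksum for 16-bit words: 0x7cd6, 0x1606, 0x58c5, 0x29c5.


Sum all words (with carry folding):
+ 0x7cd6 = 0x7cd6
+ 0x1606 = 0x92dc
+ 0x58c5 = 0xeba1
+ 0x29c5 = 0x1567
One's complement: ~0x1567
Checksum = 0xea98


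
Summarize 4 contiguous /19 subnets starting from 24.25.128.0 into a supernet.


Original prefix: /19
Number of subnets: 4 = 2^2
New prefix = 19 - 2 = 17
Supernet: 24.25.128.0/17


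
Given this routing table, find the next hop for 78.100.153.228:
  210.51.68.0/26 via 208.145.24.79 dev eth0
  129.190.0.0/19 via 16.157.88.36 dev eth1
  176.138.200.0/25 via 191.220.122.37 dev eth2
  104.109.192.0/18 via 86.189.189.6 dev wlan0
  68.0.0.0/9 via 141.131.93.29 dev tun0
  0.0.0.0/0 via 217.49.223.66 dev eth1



Longest prefix match for 78.100.153.228:
  /26 210.51.68.0: no
  /19 129.190.0.0: no
  /25 176.138.200.0: no
  /18 104.109.192.0: no
  /9 68.0.0.0: no
  /0 0.0.0.0: MATCH
Selected: next-hop 217.49.223.66 via eth1 (matched /0)


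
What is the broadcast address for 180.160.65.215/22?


Network: 180.160.64.0/22
Host bits = 10
Set all host bits to 1:
Broadcast: 180.160.67.255


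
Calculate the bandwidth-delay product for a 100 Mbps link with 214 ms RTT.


BDP = bandwidth * RTT
= 100 Mbps * 214 ms
= 100 * 1e6 * 214 / 1000 bits
= 21400000 bits
= 2675000 bytes
= 2612.3047 KB
BDP = 21400000 bits (2675000 bytes)


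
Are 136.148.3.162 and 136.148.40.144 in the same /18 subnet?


Mask: 255.255.192.0
136.148.3.162 AND mask = 136.148.0.0
136.148.40.144 AND mask = 136.148.0.0
Yes, same subnet (136.148.0.0)


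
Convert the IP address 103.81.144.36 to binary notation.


103 = 01100111
81 = 01010001
144 = 10010000
36 = 00100100
Binary: 01100111.01010001.10010000.00100100


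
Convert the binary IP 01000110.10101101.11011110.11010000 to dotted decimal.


01000110 = 70
10101101 = 173
11011110 = 222
11010000 = 208
IP: 70.173.222.208


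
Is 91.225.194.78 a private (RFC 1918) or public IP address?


RFC 1918 private ranges:
  10.0.0.0/8 (10.0.0.0 - 10.255.255.255)
  172.16.0.0/12 (172.16.0.0 - 172.31.255.255)
  192.168.0.0/16 (192.168.0.0 - 192.168.255.255)
Public (not in any RFC 1918 range)


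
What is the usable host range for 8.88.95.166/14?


Network: 8.88.0.0
Broadcast: 8.91.255.255
First usable = network + 1
Last usable = broadcast - 1
Range: 8.88.0.1 to 8.91.255.254


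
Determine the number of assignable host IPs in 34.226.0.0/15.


Host bits = 32 - 15 = 17
Total addresses = 2^17 = 131072
Usable = total - 2 (network and broadcast)
Usable hosts: 131070


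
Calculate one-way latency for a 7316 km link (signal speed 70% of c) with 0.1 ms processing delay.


Speed = 0.7 * 3e5 km/s = 210000 km/s
Propagation delay = 7316 / 210000 = 0.0348 s = 34.8381 ms
Processing delay = 0.1 ms
Total one-way latency = 34.9381 ms


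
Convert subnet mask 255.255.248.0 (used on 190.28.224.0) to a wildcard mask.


Subnet mask: 255.255.248.0
Wildcard = 255.255.255.255 - subnet mask
255 - 255 = 0
255 - 255 = 0
255 - 248 = 7
255 - 0 = 255
Wildcard: 0.0.7.255


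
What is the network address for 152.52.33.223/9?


IP:   10011000.00110100.00100001.11011111
Mask: 11111111.10000000.00000000.00000000
AND operation:
Net:  10011000.00000000.00000000.00000000
Network: 152.0.0.0/9


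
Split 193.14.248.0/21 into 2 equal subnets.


New prefix = 21 + 1 = 22
Each subnet has 1024 addresses
  193.14.248.0/22
  193.14.252.0/22
Subnets: 193.14.248.0/22, 193.14.252.0/22


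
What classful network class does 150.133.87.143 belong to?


First octet: 150
Binary: 10010110
10xxxxxx -> Class B (128-191)
Class B, default mask 255.255.0.0 (/16)


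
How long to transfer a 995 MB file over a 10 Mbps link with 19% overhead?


Effective throughput = 10 * (1 - 19/100) = 8.1 Mbps
File size in Mb = 995 * 8 = 7960 Mb
Time = 7960 / 8.1
Time = 982.716 seconds


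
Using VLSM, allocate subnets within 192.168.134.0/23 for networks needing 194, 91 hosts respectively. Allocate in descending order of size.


194 hosts -> /24 (254 usable): 192.168.134.0/24
91 hosts -> /25 (126 usable): 192.168.135.0/25
Allocation: 192.168.134.0/24 (194 hosts, 254 usable); 192.168.135.0/25 (91 hosts, 126 usable)


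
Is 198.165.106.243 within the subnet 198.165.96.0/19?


Subnet network: 198.165.96.0
Test IP AND mask: 198.165.96.0
Yes, 198.165.106.243 is in 198.165.96.0/19


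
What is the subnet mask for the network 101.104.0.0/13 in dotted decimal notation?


/13 means 13 network bits, 19 host bits
Binary: 11111111111110000000000000000000
Mask: 255.248.0.0


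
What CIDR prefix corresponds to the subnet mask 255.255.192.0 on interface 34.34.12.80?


Binary: 11111111.11111111.11000000.00000000
Count leading 1s
Prefix: /18


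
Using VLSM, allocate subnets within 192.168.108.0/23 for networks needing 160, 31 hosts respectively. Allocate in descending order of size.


160 hosts -> /24 (254 usable): 192.168.108.0/24
31 hosts -> /26 (62 usable): 192.168.109.0/26
Allocation: 192.168.108.0/24 (160 hosts, 254 usable); 192.168.109.0/26 (31 hosts, 62 usable)


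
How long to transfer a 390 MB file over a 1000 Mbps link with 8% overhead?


Effective throughput = 1000 * (1 - 8/100) = 920 Mbps
File size in Mb = 390 * 8 = 3120 Mb
Time = 3120 / 920
Time = 3.3913 seconds


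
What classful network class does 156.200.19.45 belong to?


First octet: 156
Binary: 10011100
10xxxxxx -> Class B (128-191)
Class B, default mask 255.255.0.0 (/16)


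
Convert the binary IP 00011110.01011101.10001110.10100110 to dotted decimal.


00011110 = 30
01011101 = 93
10001110 = 142
10100110 = 166
IP: 30.93.142.166


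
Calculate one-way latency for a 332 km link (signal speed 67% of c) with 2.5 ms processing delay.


Speed = 0.67 * 3e5 km/s = 201000 km/s
Propagation delay = 332 / 201000 = 0.0017 s = 1.6517 ms
Processing delay = 2.5 ms
Total one-way latency = 4.1517 ms


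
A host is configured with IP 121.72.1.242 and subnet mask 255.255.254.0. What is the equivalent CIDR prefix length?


Binary: 11111111.11111111.11111110.00000000
Count leading 1s
Prefix: /23


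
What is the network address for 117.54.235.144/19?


IP:   01110101.00110110.11101011.10010000
Mask: 11111111.11111111.11100000.00000000
AND operation:
Net:  01110101.00110110.11100000.00000000
Network: 117.54.224.0/19


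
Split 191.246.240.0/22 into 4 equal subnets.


New prefix = 22 + 2 = 24
Each subnet has 256 addresses
  191.246.240.0/24
  191.246.241.0/24
  191.246.242.0/24
  191.246.243.0/24
Subnets: 191.246.240.0/24, 191.246.241.0/24, 191.246.242.0/24, 191.246.243.0/24


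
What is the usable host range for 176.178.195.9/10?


Network: 176.128.0.0
Broadcast: 176.191.255.255
First usable = network + 1
Last usable = broadcast - 1
Range: 176.128.0.1 to 176.191.255.254


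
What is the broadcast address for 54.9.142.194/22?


Network: 54.9.140.0/22
Host bits = 10
Set all host bits to 1:
Broadcast: 54.9.143.255


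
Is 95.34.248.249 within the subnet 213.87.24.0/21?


Subnet network: 213.87.24.0
Test IP AND mask: 95.34.248.0
No, 95.34.248.249 is not in 213.87.24.0/21


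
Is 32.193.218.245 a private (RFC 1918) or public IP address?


RFC 1918 private ranges:
  10.0.0.0/8 (10.0.0.0 - 10.255.255.255)
  172.16.0.0/12 (172.16.0.0 - 172.31.255.255)
  192.168.0.0/16 (192.168.0.0 - 192.168.255.255)
Public (not in any RFC 1918 range)


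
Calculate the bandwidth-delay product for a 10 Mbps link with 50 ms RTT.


BDP = bandwidth * RTT
= 10 Mbps * 50 ms
= 10 * 1e6 * 50 / 1000 bits
= 500000 bits
= 62500 bytes
= 61.0352 KB
BDP = 500000 bits (62500 bytes)


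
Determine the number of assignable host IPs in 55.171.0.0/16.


Host bits = 32 - 16 = 16
Total addresses = 2^16 = 65536
Usable = total - 2 (network and broadcast)
Usable hosts: 65534


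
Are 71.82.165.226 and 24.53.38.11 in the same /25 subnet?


Mask: 255.255.255.128
71.82.165.226 AND mask = 71.82.165.128
24.53.38.11 AND mask = 24.53.38.0
No, different subnets (71.82.165.128 vs 24.53.38.0)


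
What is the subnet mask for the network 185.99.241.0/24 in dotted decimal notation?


/24 means 24 network bits, 8 host bits
Binary: 11111111111111111111111100000000
Mask: 255.255.255.0


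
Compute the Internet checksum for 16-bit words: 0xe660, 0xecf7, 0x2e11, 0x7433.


Sum all words (with carry folding):
+ 0xe660 = 0xe660
+ 0xecf7 = 0xd358
+ 0x2e11 = 0x016a
+ 0x7433 = 0x759d
One's complement: ~0x759d
Checksum = 0x8a62


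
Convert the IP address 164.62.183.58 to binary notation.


164 = 10100100
62 = 00111110
183 = 10110111
58 = 00111010
Binary: 10100100.00111110.10110111.00111010


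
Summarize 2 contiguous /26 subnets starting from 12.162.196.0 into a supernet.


Original prefix: /26
Number of subnets: 2 = 2^1
New prefix = 26 - 1 = 25
Supernet: 12.162.196.0/25


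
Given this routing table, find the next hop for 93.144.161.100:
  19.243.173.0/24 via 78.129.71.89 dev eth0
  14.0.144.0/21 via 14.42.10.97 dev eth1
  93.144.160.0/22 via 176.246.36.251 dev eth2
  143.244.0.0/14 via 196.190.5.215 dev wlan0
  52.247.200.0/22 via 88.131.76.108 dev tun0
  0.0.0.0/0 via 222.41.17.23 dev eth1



Longest prefix match for 93.144.161.100:
  /24 19.243.173.0: no
  /21 14.0.144.0: no
  /22 93.144.160.0: MATCH
  /14 143.244.0.0: no
  /22 52.247.200.0: no
  /0 0.0.0.0: MATCH
Selected: next-hop 176.246.36.251 via eth2 (matched /22)


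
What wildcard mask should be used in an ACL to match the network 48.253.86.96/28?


Subnet mask: 255.255.255.240
Wildcard = 255.255.255.255 - subnet mask
255 - 255 = 0
255 - 255 = 0
255 - 255 = 0
255 - 240 = 15
Wildcard: 0.0.0.15


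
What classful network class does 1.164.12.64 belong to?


First octet: 1
Binary: 00000001
0xxxxxxx -> Class A (1-126)
Class A, default mask 255.0.0.0 (/8)


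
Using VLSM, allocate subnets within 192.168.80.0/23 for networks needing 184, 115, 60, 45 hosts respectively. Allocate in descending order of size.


184 hosts -> /24 (254 usable): 192.168.80.0/24
115 hosts -> /25 (126 usable): 192.168.81.0/25
60 hosts -> /26 (62 usable): 192.168.81.128/26
45 hosts -> /26 (62 usable): 192.168.81.192/26
Allocation: 192.168.80.0/24 (184 hosts, 254 usable); 192.168.81.0/25 (115 hosts, 126 usable); 192.168.81.128/26 (60 hosts, 62 usable); 192.168.81.192/26 (45 hosts, 62 usable)


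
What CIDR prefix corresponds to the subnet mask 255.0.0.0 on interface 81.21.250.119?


Binary: 11111111.00000000.00000000.00000000
Count leading 1s
Prefix: /8


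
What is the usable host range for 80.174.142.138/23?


Network: 80.174.142.0
Broadcast: 80.174.143.255
First usable = network + 1
Last usable = broadcast - 1
Range: 80.174.142.1 to 80.174.143.254


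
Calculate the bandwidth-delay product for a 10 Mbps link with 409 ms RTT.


BDP = bandwidth * RTT
= 10 Mbps * 409 ms
= 10 * 1e6 * 409 / 1000 bits
= 4090000 bits
= 511250 bytes
= 499.2676 KB
BDP = 4090000 bits (511250 bytes)


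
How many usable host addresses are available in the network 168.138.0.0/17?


Host bits = 32 - 17 = 15
Total addresses = 2^15 = 32768
Usable = total - 2 (network and broadcast)
Usable hosts: 32766


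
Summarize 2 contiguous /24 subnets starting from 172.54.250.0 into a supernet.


Original prefix: /24
Number of subnets: 2 = 2^1
New prefix = 24 - 1 = 23
Supernet: 172.54.250.0/23


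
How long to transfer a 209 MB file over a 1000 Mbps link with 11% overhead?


Effective throughput = 1000 * (1 - 11/100) = 890 Mbps
File size in Mb = 209 * 8 = 1672 Mb
Time = 1672 / 890
Time = 1.8787 seconds


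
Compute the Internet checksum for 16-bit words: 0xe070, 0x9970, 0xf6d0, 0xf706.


Sum all words (with carry folding):
+ 0xe070 = 0xe070
+ 0x9970 = 0x79e1
+ 0xf6d0 = 0x70b2
+ 0xf706 = 0x67b9
One's complement: ~0x67b9
Checksum = 0x9846


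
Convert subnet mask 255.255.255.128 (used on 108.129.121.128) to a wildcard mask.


Subnet mask: 255.255.255.128
Wildcard = 255.255.255.255 - subnet mask
255 - 255 = 0
255 - 255 = 0
255 - 255 = 0
255 - 128 = 127
Wildcard: 0.0.0.127


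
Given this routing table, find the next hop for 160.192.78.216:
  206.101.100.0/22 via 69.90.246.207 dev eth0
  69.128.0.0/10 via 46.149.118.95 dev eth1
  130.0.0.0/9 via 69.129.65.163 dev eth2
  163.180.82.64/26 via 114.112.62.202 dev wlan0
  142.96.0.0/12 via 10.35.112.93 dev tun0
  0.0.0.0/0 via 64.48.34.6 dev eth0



Longest prefix match for 160.192.78.216:
  /22 206.101.100.0: no
  /10 69.128.0.0: no
  /9 130.0.0.0: no
  /26 163.180.82.64: no
  /12 142.96.0.0: no
  /0 0.0.0.0: MATCH
Selected: next-hop 64.48.34.6 via eth0 (matched /0)


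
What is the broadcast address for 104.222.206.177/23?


Network: 104.222.206.0/23
Host bits = 9
Set all host bits to 1:
Broadcast: 104.222.207.255


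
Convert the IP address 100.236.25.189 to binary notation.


100 = 01100100
236 = 11101100
25 = 00011001
189 = 10111101
Binary: 01100100.11101100.00011001.10111101


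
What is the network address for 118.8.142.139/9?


IP:   01110110.00001000.10001110.10001011
Mask: 11111111.10000000.00000000.00000000
AND operation:
Net:  01110110.00000000.00000000.00000000
Network: 118.0.0.0/9


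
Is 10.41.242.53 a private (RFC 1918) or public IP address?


RFC 1918 private ranges:
  10.0.0.0/8 (10.0.0.0 - 10.255.255.255)
  172.16.0.0/12 (172.16.0.0 - 172.31.255.255)
  192.168.0.0/16 (192.168.0.0 - 192.168.255.255)
Private (in 10.0.0.0/8)


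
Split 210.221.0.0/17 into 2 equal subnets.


New prefix = 17 + 1 = 18
Each subnet has 16384 addresses
  210.221.0.0/18
  210.221.64.0/18
Subnets: 210.221.0.0/18, 210.221.64.0/18


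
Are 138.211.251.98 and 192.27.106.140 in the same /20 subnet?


Mask: 255.255.240.0
138.211.251.98 AND mask = 138.211.240.0
192.27.106.140 AND mask = 192.27.96.0
No, different subnets (138.211.240.0 vs 192.27.96.0)


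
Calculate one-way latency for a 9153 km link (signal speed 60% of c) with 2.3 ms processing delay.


Speed = 0.6 * 3e5 km/s = 180000 km/s
Propagation delay = 9153 / 180000 = 0.0508 s = 50.85 ms
Processing delay = 2.3 ms
Total one-way latency = 53.15 ms


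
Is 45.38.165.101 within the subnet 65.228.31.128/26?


Subnet network: 65.228.31.128
Test IP AND mask: 45.38.165.64
No, 45.38.165.101 is not in 65.228.31.128/26


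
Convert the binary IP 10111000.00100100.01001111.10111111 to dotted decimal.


10111000 = 184
00100100 = 36
01001111 = 79
10111111 = 191
IP: 184.36.79.191


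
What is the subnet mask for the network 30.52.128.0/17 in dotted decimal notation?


/17 means 17 network bits, 15 host bits
Binary: 11111111111111111000000000000000
Mask: 255.255.128.0


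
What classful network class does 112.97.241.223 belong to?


First octet: 112
Binary: 01110000
0xxxxxxx -> Class A (1-126)
Class A, default mask 255.0.0.0 (/8)


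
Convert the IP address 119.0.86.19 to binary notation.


119 = 01110111
0 = 00000000
86 = 01010110
19 = 00010011
Binary: 01110111.00000000.01010110.00010011


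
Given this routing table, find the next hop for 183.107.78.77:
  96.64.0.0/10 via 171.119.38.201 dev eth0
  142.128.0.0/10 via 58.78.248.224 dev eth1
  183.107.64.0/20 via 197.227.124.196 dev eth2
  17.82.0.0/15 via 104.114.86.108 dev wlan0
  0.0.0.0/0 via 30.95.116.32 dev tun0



Longest prefix match for 183.107.78.77:
  /10 96.64.0.0: no
  /10 142.128.0.0: no
  /20 183.107.64.0: MATCH
  /15 17.82.0.0: no
  /0 0.0.0.0: MATCH
Selected: next-hop 197.227.124.196 via eth2 (matched /20)


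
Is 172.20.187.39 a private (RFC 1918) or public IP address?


RFC 1918 private ranges:
  10.0.0.0/8 (10.0.0.0 - 10.255.255.255)
  172.16.0.0/12 (172.16.0.0 - 172.31.255.255)
  192.168.0.0/16 (192.168.0.0 - 192.168.255.255)
Private (in 172.16.0.0/12)


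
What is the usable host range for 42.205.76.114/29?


Network: 42.205.76.112
Broadcast: 42.205.76.119
First usable = network + 1
Last usable = broadcast - 1
Range: 42.205.76.113 to 42.205.76.118


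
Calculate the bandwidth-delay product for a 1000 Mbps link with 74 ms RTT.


BDP = bandwidth * RTT
= 1000 Mbps * 74 ms
= 1000 * 1e6 * 74 / 1000 bits
= 74000000 bits
= 9250000 bytes
= 9033.2031 KB
BDP = 74000000 bits (9250000 bytes)


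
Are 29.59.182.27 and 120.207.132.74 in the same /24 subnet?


Mask: 255.255.255.0
29.59.182.27 AND mask = 29.59.182.0
120.207.132.74 AND mask = 120.207.132.0
No, different subnets (29.59.182.0 vs 120.207.132.0)


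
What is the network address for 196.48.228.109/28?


IP:   11000100.00110000.11100100.01101101
Mask: 11111111.11111111.11111111.11110000
AND operation:
Net:  11000100.00110000.11100100.01100000
Network: 196.48.228.96/28


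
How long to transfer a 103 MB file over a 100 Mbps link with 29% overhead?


Effective throughput = 100 * (1 - 29/100) = 71 Mbps
File size in Mb = 103 * 8 = 824 Mb
Time = 824 / 71
Time = 11.6056 seconds


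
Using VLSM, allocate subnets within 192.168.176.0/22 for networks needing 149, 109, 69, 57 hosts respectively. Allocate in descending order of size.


149 hosts -> /24 (254 usable): 192.168.176.0/24
109 hosts -> /25 (126 usable): 192.168.177.0/25
69 hosts -> /25 (126 usable): 192.168.177.128/25
57 hosts -> /26 (62 usable): 192.168.178.0/26
Allocation: 192.168.176.0/24 (149 hosts, 254 usable); 192.168.177.0/25 (109 hosts, 126 usable); 192.168.177.128/25 (69 hosts, 126 usable); 192.168.178.0/26 (57 hosts, 62 usable)


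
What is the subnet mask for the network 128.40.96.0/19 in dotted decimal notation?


/19 means 19 network bits, 13 host bits
Binary: 11111111111111111110000000000000
Mask: 255.255.224.0


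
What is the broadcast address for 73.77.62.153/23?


Network: 73.77.62.0/23
Host bits = 9
Set all host bits to 1:
Broadcast: 73.77.63.255


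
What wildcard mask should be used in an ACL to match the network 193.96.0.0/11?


Subnet mask: 255.224.0.0
Wildcard = 255.255.255.255 - subnet mask
255 - 255 = 0
255 - 224 = 31
255 - 0 = 255
255 - 0 = 255
Wildcard: 0.31.255.255


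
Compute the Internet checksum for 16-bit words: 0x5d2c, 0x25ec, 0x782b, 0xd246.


Sum all words (with carry folding):
+ 0x5d2c = 0x5d2c
+ 0x25ec = 0x8318
+ 0x782b = 0xfb43
+ 0xd246 = 0xcd8a
One's complement: ~0xcd8a
Checksum = 0x3275


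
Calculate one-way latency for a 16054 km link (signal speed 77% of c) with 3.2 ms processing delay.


Speed = 0.77 * 3e5 km/s = 231000 km/s
Propagation delay = 16054 / 231000 = 0.0695 s = 69.4978 ms
Processing delay = 3.2 ms
Total one-way latency = 72.6978 ms


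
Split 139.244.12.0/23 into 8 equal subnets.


New prefix = 23 + 3 = 26
Each subnet has 64 addresses
  139.244.12.0/26
  139.244.12.64/26
  139.244.12.128/26
  139.244.12.192/26
  139.244.13.0/26
  139.244.13.64/26
  139.244.13.128/26
  139.244.13.192/26
Subnets: 139.244.12.0/26, 139.244.12.64/26, 139.244.12.128/26, 139.244.12.192/26, 139.244.13.0/26, 139.244.13.64/26, 139.244.13.128/26, 139.244.13.192/26


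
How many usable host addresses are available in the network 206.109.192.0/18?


Host bits = 32 - 18 = 14
Total addresses = 2^14 = 16384
Usable = total - 2 (network and broadcast)
Usable hosts: 16382


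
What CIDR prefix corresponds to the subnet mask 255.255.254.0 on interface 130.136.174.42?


Binary: 11111111.11111111.11111110.00000000
Count leading 1s
Prefix: /23


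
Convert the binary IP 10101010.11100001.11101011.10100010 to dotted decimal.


10101010 = 170
11100001 = 225
11101011 = 235
10100010 = 162
IP: 170.225.235.162


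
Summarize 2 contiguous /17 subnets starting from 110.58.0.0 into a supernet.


Original prefix: /17
Number of subnets: 2 = 2^1
New prefix = 17 - 1 = 16
Supernet: 110.58.0.0/16


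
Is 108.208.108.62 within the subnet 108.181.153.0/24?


Subnet network: 108.181.153.0
Test IP AND mask: 108.208.108.0
No, 108.208.108.62 is not in 108.181.153.0/24


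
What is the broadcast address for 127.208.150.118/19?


Network: 127.208.128.0/19
Host bits = 13
Set all host bits to 1:
Broadcast: 127.208.159.255


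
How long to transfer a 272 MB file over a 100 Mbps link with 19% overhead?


Effective throughput = 100 * (1 - 19/100) = 81 Mbps
File size in Mb = 272 * 8 = 2176 Mb
Time = 2176 / 81
Time = 26.8642 seconds


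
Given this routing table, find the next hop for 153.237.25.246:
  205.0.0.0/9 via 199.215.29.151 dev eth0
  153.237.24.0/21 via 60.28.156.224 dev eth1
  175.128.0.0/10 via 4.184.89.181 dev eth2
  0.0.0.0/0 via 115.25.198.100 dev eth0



Longest prefix match for 153.237.25.246:
  /9 205.0.0.0: no
  /21 153.237.24.0: MATCH
  /10 175.128.0.0: no
  /0 0.0.0.0: MATCH
Selected: next-hop 60.28.156.224 via eth1 (matched /21)


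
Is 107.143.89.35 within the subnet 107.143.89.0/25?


Subnet network: 107.143.89.0
Test IP AND mask: 107.143.89.0
Yes, 107.143.89.35 is in 107.143.89.0/25


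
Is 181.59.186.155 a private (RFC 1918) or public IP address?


RFC 1918 private ranges:
  10.0.0.0/8 (10.0.0.0 - 10.255.255.255)
  172.16.0.0/12 (172.16.0.0 - 172.31.255.255)
  192.168.0.0/16 (192.168.0.0 - 192.168.255.255)
Public (not in any RFC 1918 range)


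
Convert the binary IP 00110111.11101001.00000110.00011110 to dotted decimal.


00110111 = 55
11101001 = 233
00000110 = 6
00011110 = 30
IP: 55.233.6.30


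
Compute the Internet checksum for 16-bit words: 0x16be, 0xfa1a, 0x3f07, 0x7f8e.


Sum all words (with carry folding):
+ 0x16be = 0x16be
+ 0xfa1a = 0x10d9
+ 0x3f07 = 0x4fe0
+ 0x7f8e = 0xcf6e
One's complement: ~0xcf6e
Checksum = 0x3091


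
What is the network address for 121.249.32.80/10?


IP:   01111001.11111001.00100000.01010000
Mask: 11111111.11000000.00000000.00000000
AND operation:
Net:  01111001.11000000.00000000.00000000
Network: 121.192.0.0/10


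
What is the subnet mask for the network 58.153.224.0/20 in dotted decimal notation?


/20 means 20 network bits, 12 host bits
Binary: 11111111111111111111000000000000
Mask: 255.255.240.0


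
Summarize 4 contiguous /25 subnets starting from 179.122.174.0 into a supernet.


Original prefix: /25
Number of subnets: 4 = 2^2
New prefix = 25 - 2 = 23
Supernet: 179.122.174.0/23


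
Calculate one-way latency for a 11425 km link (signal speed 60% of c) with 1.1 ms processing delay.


Speed = 0.6 * 3e5 km/s = 180000 km/s
Propagation delay = 11425 / 180000 = 0.0635 s = 63.4722 ms
Processing delay = 1.1 ms
Total one-way latency = 64.5722 ms


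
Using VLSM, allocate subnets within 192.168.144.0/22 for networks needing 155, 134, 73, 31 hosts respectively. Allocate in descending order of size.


155 hosts -> /24 (254 usable): 192.168.144.0/24
134 hosts -> /24 (254 usable): 192.168.145.0/24
73 hosts -> /25 (126 usable): 192.168.146.0/25
31 hosts -> /26 (62 usable): 192.168.146.128/26
Allocation: 192.168.144.0/24 (155 hosts, 254 usable); 192.168.145.0/24 (134 hosts, 254 usable); 192.168.146.0/25 (73 hosts, 126 usable); 192.168.146.128/26 (31 hosts, 62 usable)


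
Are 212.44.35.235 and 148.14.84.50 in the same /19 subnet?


Mask: 255.255.224.0
212.44.35.235 AND mask = 212.44.32.0
148.14.84.50 AND mask = 148.14.64.0
No, different subnets (212.44.32.0 vs 148.14.64.0)


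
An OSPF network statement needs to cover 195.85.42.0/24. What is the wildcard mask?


Subnet mask: 255.255.255.0
Wildcard = 255.255.255.255 - subnet mask
255 - 255 = 0
255 - 255 = 0
255 - 255 = 0
255 - 0 = 255
Wildcard: 0.0.0.255


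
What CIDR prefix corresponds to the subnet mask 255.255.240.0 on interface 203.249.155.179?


Binary: 11111111.11111111.11110000.00000000
Count leading 1s
Prefix: /20


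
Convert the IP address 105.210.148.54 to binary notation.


105 = 01101001
210 = 11010010
148 = 10010100
54 = 00110110
Binary: 01101001.11010010.10010100.00110110


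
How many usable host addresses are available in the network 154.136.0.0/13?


Host bits = 32 - 13 = 19
Total addresses = 2^19 = 524288
Usable = total - 2 (network and broadcast)
Usable hosts: 524286


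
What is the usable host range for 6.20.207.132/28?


Network: 6.20.207.128
Broadcast: 6.20.207.143
First usable = network + 1
Last usable = broadcast - 1
Range: 6.20.207.129 to 6.20.207.142


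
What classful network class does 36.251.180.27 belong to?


First octet: 36
Binary: 00100100
0xxxxxxx -> Class A (1-126)
Class A, default mask 255.0.0.0 (/8)


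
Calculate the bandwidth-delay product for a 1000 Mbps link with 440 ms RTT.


BDP = bandwidth * RTT
= 1000 Mbps * 440 ms
= 1000 * 1e6 * 440 / 1000 bits
= 440000000 bits
= 55000000 bytes
= 53710.9375 KB
BDP = 440000000 bits (55000000 bytes)


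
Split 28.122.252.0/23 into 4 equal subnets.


New prefix = 23 + 2 = 25
Each subnet has 128 addresses
  28.122.252.0/25
  28.122.252.128/25
  28.122.253.0/25
  28.122.253.128/25
Subnets: 28.122.252.0/25, 28.122.252.128/25, 28.122.253.0/25, 28.122.253.128/25


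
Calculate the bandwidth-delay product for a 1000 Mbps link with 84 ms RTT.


BDP = bandwidth * RTT
= 1000 Mbps * 84 ms
= 1000 * 1e6 * 84 / 1000 bits
= 84000000 bits
= 10500000 bytes
= 10253.9062 KB
BDP = 84000000 bits (10500000 bytes)


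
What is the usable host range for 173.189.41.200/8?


Network: 173.0.0.0
Broadcast: 173.255.255.255
First usable = network + 1
Last usable = broadcast - 1
Range: 173.0.0.1 to 173.255.255.254


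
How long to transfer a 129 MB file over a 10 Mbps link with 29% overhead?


Effective throughput = 10 * (1 - 29/100) = 7.1 Mbps
File size in Mb = 129 * 8 = 1032 Mb
Time = 1032 / 7.1
Time = 145.3521 seconds


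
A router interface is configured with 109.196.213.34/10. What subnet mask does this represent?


/10 means 10 network bits, 22 host bits
Binary: 11111111110000000000000000000000
Mask: 255.192.0.0


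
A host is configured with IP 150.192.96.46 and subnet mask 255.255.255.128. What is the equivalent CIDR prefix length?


Binary: 11111111.11111111.11111111.10000000
Count leading 1s
Prefix: /25


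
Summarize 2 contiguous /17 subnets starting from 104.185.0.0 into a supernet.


Original prefix: /17
Number of subnets: 2 = 2^1
New prefix = 17 - 1 = 16
Supernet: 104.185.0.0/16


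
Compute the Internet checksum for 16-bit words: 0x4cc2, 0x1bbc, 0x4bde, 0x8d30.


Sum all words (with carry folding):
+ 0x4cc2 = 0x4cc2
+ 0x1bbc = 0x687e
+ 0x4bde = 0xb45c
+ 0x8d30 = 0x418d
One's complement: ~0x418d
Checksum = 0xbe72


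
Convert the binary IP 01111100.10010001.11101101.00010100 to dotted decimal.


01111100 = 124
10010001 = 145
11101101 = 237
00010100 = 20
IP: 124.145.237.20


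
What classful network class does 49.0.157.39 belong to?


First octet: 49
Binary: 00110001
0xxxxxxx -> Class A (1-126)
Class A, default mask 255.0.0.0 (/8)


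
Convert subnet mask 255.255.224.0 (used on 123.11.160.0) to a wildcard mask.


Subnet mask: 255.255.224.0
Wildcard = 255.255.255.255 - subnet mask
255 - 255 = 0
255 - 255 = 0
255 - 224 = 31
255 - 0 = 255
Wildcard: 0.0.31.255


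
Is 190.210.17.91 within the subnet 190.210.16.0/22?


Subnet network: 190.210.16.0
Test IP AND mask: 190.210.16.0
Yes, 190.210.17.91 is in 190.210.16.0/22


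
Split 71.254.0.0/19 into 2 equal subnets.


New prefix = 19 + 1 = 20
Each subnet has 4096 addresses
  71.254.0.0/20
  71.254.16.0/20
Subnets: 71.254.0.0/20, 71.254.16.0/20


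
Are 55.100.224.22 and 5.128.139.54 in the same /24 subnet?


Mask: 255.255.255.0
55.100.224.22 AND mask = 55.100.224.0
5.128.139.54 AND mask = 5.128.139.0
No, different subnets (55.100.224.0 vs 5.128.139.0)


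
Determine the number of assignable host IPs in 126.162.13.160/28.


Host bits = 32 - 28 = 4
Total addresses = 2^4 = 16
Usable = total - 2 (network and broadcast)
Usable hosts: 14


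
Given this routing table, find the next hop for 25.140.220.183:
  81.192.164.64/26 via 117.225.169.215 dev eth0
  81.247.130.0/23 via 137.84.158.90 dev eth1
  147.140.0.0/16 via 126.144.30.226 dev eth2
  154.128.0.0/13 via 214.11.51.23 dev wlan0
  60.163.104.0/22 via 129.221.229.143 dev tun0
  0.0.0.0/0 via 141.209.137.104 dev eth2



Longest prefix match for 25.140.220.183:
  /26 81.192.164.64: no
  /23 81.247.130.0: no
  /16 147.140.0.0: no
  /13 154.128.0.0: no
  /22 60.163.104.0: no
  /0 0.0.0.0: MATCH
Selected: next-hop 141.209.137.104 via eth2 (matched /0)


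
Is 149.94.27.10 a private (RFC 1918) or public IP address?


RFC 1918 private ranges:
  10.0.0.0/8 (10.0.0.0 - 10.255.255.255)
  172.16.0.0/12 (172.16.0.0 - 172.31.255.255)
  192.168.0.0/16 (192.168.0.0 - 192.168.255.255)
Public (not in any RFC 1918 range)


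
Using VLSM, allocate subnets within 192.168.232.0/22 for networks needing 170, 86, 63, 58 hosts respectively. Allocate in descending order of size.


170 hosts -> /24 (254 usable): 192.168.232.0/24
86 hosts -> /25 (126 usable): 192.168.233.0/25
63 hosts -> /25 (126 usable): 192.168.233.128/25
58 hosts -> /26 (62 usable): 192.168.234.0/26
Allocation: 192.168.232.0/24 (170 hosts, 254 usable); 192.168.233.0/25 (86 hosts, 126 usable); 192.168.233.128/25 (63 hosts, 126 usable); 192.168.234.0/26 (58 hosts, 62 usable)


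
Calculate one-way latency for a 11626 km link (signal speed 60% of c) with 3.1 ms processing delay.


Speed = 0.6 * 3e5 km/s = 180000 km/s
Propagation delay = 11626 / 180000 = 0.0646 s = 64.5889 ms
Processing delay = 3.1 ms
Total one-way latency = 67.6889 ms


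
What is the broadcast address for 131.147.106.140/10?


Network: 131.128.0.0/10
Host bits = 22
Set all host bits to 1:
Broadcast: 131.191.255.255


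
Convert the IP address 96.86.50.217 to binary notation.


96 = 01100000
86 = 01010110
50 = 00110010
217 = 11011001
Binary: 01100000.01010110.00110010.11011001


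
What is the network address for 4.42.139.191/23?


IP:   00000100.00101010.10001011.10111111
Mask: 11111111.11111111.11111110.00000000
AND operation:
Net:  00000100.00101010.10001010.00000000
Network: 4.42.138.0/23


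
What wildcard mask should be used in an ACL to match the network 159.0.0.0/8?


Subnet mask: 255.0.0.0
Wildcard = 255.255.255.255 - subnet mask
255 - 255 = 0
255 - 0 = 255
255 - 0 = 255
255 - 0 = 255
Wildcard: 0.255.255.255


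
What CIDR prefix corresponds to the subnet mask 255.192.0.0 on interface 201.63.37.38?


Binary: 11111111.11000000.00000000.00000000
Count leading 1s
Prefix: /10


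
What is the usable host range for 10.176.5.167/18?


Network: 10.176.0.0
Broadcast: 10.176.63.255
First usable = network + 1
Last usable = broadcast - 1
Range: 10.176.0.1 to 10.176.63.254


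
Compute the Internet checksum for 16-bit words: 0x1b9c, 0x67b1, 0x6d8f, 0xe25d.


Sum all words (with carry folding):
+ 0x1b9c = 0x1b9c
+ 0x67b1 = 0x834d
+ 0x6d8f = 0xf0dc
+ 0xe25d = 0xd33a
One's complement: ~0xd33a
Checksum = 0x2cc5


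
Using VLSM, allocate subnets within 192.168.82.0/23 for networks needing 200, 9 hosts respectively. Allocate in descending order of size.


200 hosts -> /24 (254 usable): 192.168.82.0/24
9 hosts -> /28 (14 usable): 192.168.83.0/28
Allocation: 192.168.82.0/24 (200 hosts, 254 usable); 192.168.83.0/28 (9 hosts, 14 usable)


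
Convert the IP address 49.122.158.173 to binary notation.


49 = 00110001
122 = 01111010
158 = 10011110
173 = 10101101
Binary: 00110001.01111010.10011110.10101101


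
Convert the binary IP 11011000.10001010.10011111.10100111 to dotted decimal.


11011000 = 216
10001010 = 138
10011111 = 159
10100111 = 167
IP: 216.138.159.167


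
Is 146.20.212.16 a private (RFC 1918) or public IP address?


RFC 1918 private ranges:
  10.0.0.0/8 (10.0.0.0 - 10.255.255.255)
  172.16.0.0/12 (172.16.0.0 - 172.31.255.255)
  192.168.0.0/16 (192.168.0.0 - 192.168.255.255)
Public (not in any RFC 1918 range)


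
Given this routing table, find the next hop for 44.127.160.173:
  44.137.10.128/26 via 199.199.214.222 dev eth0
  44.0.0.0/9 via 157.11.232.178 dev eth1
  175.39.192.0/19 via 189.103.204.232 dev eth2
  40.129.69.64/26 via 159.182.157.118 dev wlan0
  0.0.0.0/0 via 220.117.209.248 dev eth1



Longest prefix match for 44.127.160.173:
  /26 44.137.10.128: no
  /9 44.0.0.0: MATCH
  /19 175.39.192.0: no
  /26 40.129.69.64: no
  /0 0.0.0.0: MATCH
Selected: next-hop 157.11.232.178 via eth1 (matched /9)


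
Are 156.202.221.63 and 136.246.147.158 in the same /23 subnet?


Mask: 255.255.254.0
156.202.221.63 AND mask = 156.202.220.0
136.246.147.158 AND mask = 136.246.146.0
No, different subnets (156.202.220.0 vs 136.246.146.0)


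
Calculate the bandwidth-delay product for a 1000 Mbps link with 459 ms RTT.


BDP = bandwidth * RTT
= 1000 Mbps * 459 ms
= 1000 * 1e6 * 459 / 1000 bits
= 459000000 bits
= 57375000 bytes
= 56030.2734 KB
BDP = 459000000 bits (57375000 bytes)


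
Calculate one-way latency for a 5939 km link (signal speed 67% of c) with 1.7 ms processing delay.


Speed = 0.67 * 3e5 km/s = 201000 km/s
Propagation delay = 5939 / 201000 = 0.0295 s = 29.5473 ms
Processing delay = 1.7 ms
Total one-way latency = 31.2473 ms


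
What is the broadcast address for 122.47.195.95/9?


Network: 122.0.0.0/9
Host bits = 23
Set all host bits to 1:
Broadcast: 122.127.255.255


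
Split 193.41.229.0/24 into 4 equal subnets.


New prefix = 24 + 2 = 26
Each subnet has 64 addresses
  193.41.229.0/26
  193.41.229.64/26
  193.41.229.128/26
  193.41.229.192/26
Subnets: 193.41.229.0/26, 193.41.229.64/26, 193.41.229.128/26, 193.41.229.192/26


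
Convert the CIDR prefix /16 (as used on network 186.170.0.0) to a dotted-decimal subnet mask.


/16 means 16 network bits, 16 host bits
Binary: 11111111111111110000000000000000
Mask: 255.255.0.0


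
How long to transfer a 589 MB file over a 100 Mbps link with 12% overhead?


Effective throughput = 100 * (1 - 12/100) = 88 Mbps
File size in Mb = 589 * 8 = 4712 Mb
Time = 4712 / 88
Time = 53.5455 seconds


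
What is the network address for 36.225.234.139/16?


IP:   00100100.11100001.11101010.10001011
Mask: 11111111.11111111.00000000.00000000
AND operation:
Net:  00100100.11100001.00000000.00000000
Network: 36.225.0.0/16


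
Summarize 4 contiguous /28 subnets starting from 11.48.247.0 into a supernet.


Original prefix: /28
Number of subnets: 4 = 2^2
New prefix = 28 - 2 = 26
Supernet: 11.48.247.0/26


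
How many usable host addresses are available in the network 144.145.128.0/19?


Host bits = 32 - 19 = 13
Total addresses = 2^13 = 8192
Usable = total - 2 (network and broadcast)
Usable hosts: 8190


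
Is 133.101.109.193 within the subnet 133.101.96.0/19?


Subnet network: 133.101.96.0
Test IP AND mask: 133.101.96.0
Yes, 133.101.109.193 is in 133.101.96.0/19


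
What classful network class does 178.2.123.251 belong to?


First octet: 178
Binary: 10110010
10xxxxxx -> Class B (128-191)
Class B, default mask 255.255.0.0 (/16)


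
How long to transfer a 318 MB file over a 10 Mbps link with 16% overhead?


Effective throughput = 10 * (1 - 16/100) = 8.4 Mbps
File size in Mb = 318 * 8 = 2544 Mb
Time = 2544 / 8.4
Time = 302.8571 seconds


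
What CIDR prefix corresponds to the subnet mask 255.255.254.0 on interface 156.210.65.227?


Binary: 11111111.11111111.11111110.00000000
Count leading 1s
Prefix: /23


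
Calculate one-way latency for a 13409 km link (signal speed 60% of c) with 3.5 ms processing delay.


Speed = 0.6 * 3e5 km/s = 180000 km/s
Propagation delay = 13409 / 180000 = 0.0745 s = 74.4944 ms
Processing delay = 3.5 ms
Total one-way latency = 77.9944 ms


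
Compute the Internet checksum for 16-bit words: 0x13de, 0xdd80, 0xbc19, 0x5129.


Sum all words (with carry folding):
+ 0x13de = 0x13de
+ 0xdd80 = 0xf15e
+ 0xbc19 = 0xad78
+ 0x5129 = 0xfea1
One's complement: ~0xfea1
Checksum = 0x015e


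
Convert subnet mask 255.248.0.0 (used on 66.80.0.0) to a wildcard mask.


Subnet mask: 255.248.0.0
Wildcard = 255.255.255.255 - subnet mask
255 - 255 = 0
255 - 248 = 7
255 - 0 = 255
255 - 0 = 255
Wildcard: 0.7.255.255


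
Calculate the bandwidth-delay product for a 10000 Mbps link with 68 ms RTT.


BDP = bandwidth * RTT
= 10000 Mbps * 68 ms
= 10000 * 1e6 * 68 / 1000 bits
= 680000000 bits
= 85000000 bytes
= 83007.8125 KB
BDP = 680000000 bits (85000000 bytes)


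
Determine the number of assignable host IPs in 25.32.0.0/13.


Host bits = 32 - 13 = 19
Total addresses = 2^19 = 524288
Usable = total - 2 (network and broadcast)
Usable hosts: 524286


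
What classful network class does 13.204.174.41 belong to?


First octet: 13
Binary: 00001101
0xxxxxxx -> Class A (1-126)
Class A, default mask 255.0.0.0 (/8)


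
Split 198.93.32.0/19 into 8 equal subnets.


New prefix = 19 + 3 = 22
Each subnet has 1024 addresses
  198.93.32.0/22
  198.93.36.0/22
  198.93.40.0/22
  198.93.44.0/22
  198.93.48.0/22
  198.93.52.0/22
  198.93.56.0/22
  198.93.60.0/22
Subnets: 198.93.32.0/22, 198.93.36.0/22, 198.93.40.0/22, 198.93.44.0/22, 198.93.48.0/22, 198.93.52.0/22, 198.93.56.0/22, 198.93.60.0/22


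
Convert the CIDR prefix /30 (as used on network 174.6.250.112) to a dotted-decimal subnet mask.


/30 means 30 network bits, 2 host bits
Binary: 11111111111111111111111111111100
Mask: 255.255.255.252


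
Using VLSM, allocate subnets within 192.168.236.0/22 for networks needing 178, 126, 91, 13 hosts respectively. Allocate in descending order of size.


178 hosts -> /24 (254 usable): 192.168.236.0/24
126 hosts -> /25 (126 usable): 192.168.237.0/25
91 hosts -> /25 (126 usable): 192.168.237.128/25
13 hosts -> /28 (14 usable): 192.168.238.0/28
Allocation: 192.168.236.0/24 (178 hosts, 254 usable); 192.168.237.0/25 (126 hosts, 126 usable); 192.168.237.128/25 (91 hosts, 126 usable); 192.168.238.0/28 (13 hosts, 14 usable)


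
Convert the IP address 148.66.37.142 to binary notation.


148 = 10010100
66 = 01000010
37 = 00100101
142 = 10001110
Binary: 10010100.01000010.00100101.10001110


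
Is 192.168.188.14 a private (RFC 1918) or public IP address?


RFC 1918 private ranges:
  10.0.0.0/8 (10.0.0.0 - 10.255.255.255)
  172.16.0.0/12 (172.16.0.0 - 172.31.255.255)
  192.168.0.0/16 (192.168.0.0 - 192.168.255.255)
Private (in 192.168.0.0/16)


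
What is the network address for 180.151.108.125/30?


IP:   10110100.10010111.01101100.01111101
Mask: 11111111.11111111.11111111.11111100
AND operation:
Net:  10110100.10010111.01101100.01111100
Network: 180.151.108.124/30


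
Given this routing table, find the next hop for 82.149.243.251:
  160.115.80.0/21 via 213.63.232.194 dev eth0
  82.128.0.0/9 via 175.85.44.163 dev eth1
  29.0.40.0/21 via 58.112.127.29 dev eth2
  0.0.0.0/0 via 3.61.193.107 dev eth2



Longest prefix match for 82.149.243.251:
  /21 160.115.80.0: no
  /9 82.128.0.0: MATCH
  /21 29.0.40.0: no
  /0 0.0.0.0: MATCH
Selected: next-hop 175.85.44.163 via eth1 (matched /9)


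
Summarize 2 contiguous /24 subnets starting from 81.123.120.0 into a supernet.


Original prefix: /24
Number of subnets: 2 = 2^1
New prefix = 24 - 1 = 23
Supernet: 81.123.120.0/23


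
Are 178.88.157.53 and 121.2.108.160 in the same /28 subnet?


Mask: 255.255.255.240
178.88.157.53 AND mask = 178.88.157.48
121.2.108.160 AND mask = 121.2.108.160
No, different subnets (178.88.157.48 vs 121.2.108.160)


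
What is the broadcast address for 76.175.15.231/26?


Network: 76.175.15.192/26
Host bits = 6
Set all host bits to 1:
Broadcast: 76.175.15.255


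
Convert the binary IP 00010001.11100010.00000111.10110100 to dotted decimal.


00010001 = 17
11100010 = 226
00000111 = 7
10110100 = 180
IP: 17.226.7.180


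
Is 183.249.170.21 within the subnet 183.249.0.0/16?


Subnet network: 183.249.0.0
Test IP AND mask: 183.249.0.0
Yes, 183.249.170.21 is in 183.249.0.0/16


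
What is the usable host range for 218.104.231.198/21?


Network: 218.104.224.0
Broadcast: 218.104.231.255
First usable = network + 1
Last usable = broadcast - 1
Range: 218.104.224.1 to 218.104.231.254
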